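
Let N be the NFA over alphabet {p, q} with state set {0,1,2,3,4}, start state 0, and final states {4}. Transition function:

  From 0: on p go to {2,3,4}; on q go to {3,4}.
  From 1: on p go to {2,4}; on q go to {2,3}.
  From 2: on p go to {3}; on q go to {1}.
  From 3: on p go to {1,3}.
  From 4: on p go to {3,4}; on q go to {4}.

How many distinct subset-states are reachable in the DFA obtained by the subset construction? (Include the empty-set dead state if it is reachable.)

7

Start state of the DFA: {0}.
{0} --p--> {2,3,4}  [new]
{0} --q--> {3,4}  [new]
{2,3,4} --p--> {1,3,4}  [new]
{2,3,4} --q--> {1,4}  [new]
{3,4} --p--> {1,3,4}  [seen]
{3,4} --q--> {4}  [new]
{1,3,4} --p--> {1,2,3,4}  [new]
{1,3,4} --q--> {2,3,4}  [seen]
{1,4} --p--> {2,3,4}  [seen]
{1,4} --q--> {2,3,4}  [seen]
{4} --p--> {3,4}  [seen]
{4} --q--> {4}  [seen]
{1,2,3,4} --p--> {1,2,3,4}  [seen]
{1,2,3,4} --q--> {1,2,3,4}  [seen]
Reachable DFA states: {0}, {2,3,4}, {3,4}, {1,3,4}, {1,4}, {4}, {1,2,3,4}.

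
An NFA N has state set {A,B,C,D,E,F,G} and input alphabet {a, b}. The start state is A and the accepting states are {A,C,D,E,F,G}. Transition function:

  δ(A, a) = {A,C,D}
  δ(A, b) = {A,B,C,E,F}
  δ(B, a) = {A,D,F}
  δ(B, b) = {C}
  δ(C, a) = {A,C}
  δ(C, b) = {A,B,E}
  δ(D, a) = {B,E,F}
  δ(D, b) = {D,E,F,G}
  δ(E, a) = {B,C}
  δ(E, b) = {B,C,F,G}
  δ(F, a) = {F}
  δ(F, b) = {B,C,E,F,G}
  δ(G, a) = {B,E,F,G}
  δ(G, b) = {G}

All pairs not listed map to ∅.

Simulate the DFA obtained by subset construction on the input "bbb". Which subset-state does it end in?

{A,B,C,E,F,G}

Start: {A}.
δ(A,b) = {A,B,C,E,F}.
Union: {A,B,C,E,F}.
After b: {A,B,C,E,F}.
δ(A,b) = {A,B,C,E,F}; δ(B,b) = {C}; δ(C,b) = {A,B,E}; δ(E,b) = {B,C,F,G}; δ(F,b) = {B,C,E,F,G}.
Union: {A,B,C,E,F,G}.
After b: {A,B,C,E,F,G}.
δ(A,b) = {A,B,C,E,F}; δ(B,b) = {C}; δ(C,b) = {A,B,E}; δ(E,b) = {B,C,F,G}; δ(F,b) = {B,C,E,F,G}; δ(G,b) = {G}.
Union: {A,B,C,E,F,G}.
After b: {A,B,C,E,F,G}.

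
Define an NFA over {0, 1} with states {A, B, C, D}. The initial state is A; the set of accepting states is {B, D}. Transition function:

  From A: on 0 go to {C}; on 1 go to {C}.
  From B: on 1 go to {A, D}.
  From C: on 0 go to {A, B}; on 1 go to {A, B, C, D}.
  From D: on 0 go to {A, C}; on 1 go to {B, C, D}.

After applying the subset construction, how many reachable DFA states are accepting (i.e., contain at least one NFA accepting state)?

4

Start state of the DFA: {A}.
{A} --0--> {C}  [new]
{A} --1--> {C}  [seen]
{C} --0--> {A, B}  [new]
{C} --1--> {A, B, C, D}  [new]
{A, B} --0--> {C}  [seen]
{A, B} --1--> {A, C, D}  [new]
{A, B, C, D} --0--> {A, B, C}  [new]
{A, B, C, D} --1--> {A, B, C, D}  [seen]
{A, C, D} --0--> {A, B, C}  [seen]
{A, C, D} --1--> {A, B, C, D}  [seen]
{A, B, C} --0--> {A, B, C}  [seen]
{A, B, C} --1--> {A, B, C, D}  [seen]
Reachable DFA states: {A}, {C}, {A, B}, {A, B, C, D}, {A, C, D}, {A, B, C}.
Accepting DFA states (contain an NFA accepting state): {A, B}, {A, B, C, D}, {A, C, D}, {A, B, C}.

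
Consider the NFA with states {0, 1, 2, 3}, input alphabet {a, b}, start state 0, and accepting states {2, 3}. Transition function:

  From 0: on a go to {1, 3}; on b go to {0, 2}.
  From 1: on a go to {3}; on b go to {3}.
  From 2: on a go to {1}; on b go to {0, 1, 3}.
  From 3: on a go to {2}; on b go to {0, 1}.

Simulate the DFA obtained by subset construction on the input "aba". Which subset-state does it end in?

Start: {0}.
δ(0,a) = {1, 3}.
Union: {1, 3}.
After a: {1, 3}.
δ(1,b) = {3}; δ(3,b) = {0, 1}.
Union: {0, 1, 3}.
After b: {0, 1, 3}.
δ(0,a) = {1, 3}; δ(1,a) = {3}; δ(3,a) = {2}.
Union: {1, 2, 3}.
After a: {1, 2, 3}.

{1, 2, 3}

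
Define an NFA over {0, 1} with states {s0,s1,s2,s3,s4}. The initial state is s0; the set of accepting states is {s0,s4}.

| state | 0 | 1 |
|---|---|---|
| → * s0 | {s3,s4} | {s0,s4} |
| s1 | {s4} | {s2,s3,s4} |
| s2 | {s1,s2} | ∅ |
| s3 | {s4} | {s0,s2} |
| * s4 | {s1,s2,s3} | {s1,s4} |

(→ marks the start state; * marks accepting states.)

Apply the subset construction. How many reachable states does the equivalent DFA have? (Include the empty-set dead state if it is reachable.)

7

Start state of the DFA: {s0}.
{s0} --0--> {s3,s4}  [new]
{s0} --1--> {s0,s4}  [new]
{s3,s4} --0--> {s1,s2,s3,s4}  [new]
{s3,s4} --1--> {s0,s1,s2,s4}  [new]
{s0,s4} --0--> {s1,s2,s3,s4}  [seen]
{s0,s4} --1--> {s0,s1,s4}  [new]
{s1,s2,s3,s4} --0--> {s1,s2,s3,s4}  [seen]
{s1,s2,s3,s4} --1--> {s0,s1,s2,s3,s4}  [new]
{s0,s1,s2,s4} --0--> {s1,s2,s3,s4}  [seen]
{s0,s1,s2,s4} --1--> {s0,s1,s2,s3,s4}  [seen]
{s0,s1,s4} --0--> {s1,s2,s3,s4}  [seen]
{s0,s1,s4} --1--> {s0,s1,s2,s3,s4}  [seen]
{s0,s1,s2,s3,s4} --0--> {s1,s2,s3,s4}  [seen]
{s0,s1,s2,s3,s4} --1--> {s0,s1,s2,s3,s4}  [seen]
Reachable DFA states: {s0}, {s3,s4}, {s0,s4}, {s1,s2,s3,s4}, {s0,s1,s2,s4}, {s0,s1,s4}, {s0,s1,s2,s3,s4}.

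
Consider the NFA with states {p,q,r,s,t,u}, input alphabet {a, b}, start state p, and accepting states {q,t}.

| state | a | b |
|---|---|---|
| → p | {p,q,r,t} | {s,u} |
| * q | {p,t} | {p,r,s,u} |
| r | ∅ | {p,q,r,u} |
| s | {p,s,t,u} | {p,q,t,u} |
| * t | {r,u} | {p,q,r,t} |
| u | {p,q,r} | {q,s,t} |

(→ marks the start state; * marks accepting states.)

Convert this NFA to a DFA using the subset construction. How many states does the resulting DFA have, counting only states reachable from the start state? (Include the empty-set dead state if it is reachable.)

6

Start state of the DFA: {p}.
{p} --a--> {p,q,r,t}  [new]
{p} --b--> {s,u}  [new]
{p,q,r,t} --a--> {p,q,r,t,u}  [new]
{p,q,r,t} --b--> {p,q,r,s,t,u}  [new]
{s,u} --a--> {p,q,r,s,t,u}  [seen]
{s,u} --b--> {p,q,s,t,u}  [new]
{p,q,r,t,u} --a--> {p,q,r,t,u}  [seen]
{p,q,r,t,u} --b--> {p,q,r,s,t,u}  [seen]
{p,q,r,s,t,u} --a--> {p,q,r,s,t,u}  [seen]
{p,q,r,s,t,u} --b--> {p,q,r,s,t,u}  [seen]
{p,q,s,t,u} --a--> {p,q,r,s,t,u}  [seen]
{p,q,s,t,u} --b--> {p,q,r,s,t,u}  [seen]
Reachable DFA states: {p}, {p,q,r,t}, {s,u}, {p,q,r,t,u}, {p,q,r,s,t,u}, {p,q,s,t,u}.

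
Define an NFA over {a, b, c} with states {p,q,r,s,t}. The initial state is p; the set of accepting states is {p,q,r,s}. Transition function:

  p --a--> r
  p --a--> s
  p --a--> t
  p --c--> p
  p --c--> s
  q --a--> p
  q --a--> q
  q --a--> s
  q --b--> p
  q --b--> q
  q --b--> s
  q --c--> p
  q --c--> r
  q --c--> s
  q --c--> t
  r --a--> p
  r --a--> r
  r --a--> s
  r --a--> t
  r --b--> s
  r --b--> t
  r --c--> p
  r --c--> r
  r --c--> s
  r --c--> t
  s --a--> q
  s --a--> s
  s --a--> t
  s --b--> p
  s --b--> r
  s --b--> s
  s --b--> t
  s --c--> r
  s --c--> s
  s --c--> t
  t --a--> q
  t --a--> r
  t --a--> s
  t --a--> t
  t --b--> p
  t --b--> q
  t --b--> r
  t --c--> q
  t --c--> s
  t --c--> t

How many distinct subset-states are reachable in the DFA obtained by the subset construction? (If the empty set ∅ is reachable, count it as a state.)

7

Start state of the DFA: {p}.
{p} --a--> {r,s,t}  [new]
{p} --b--> ∅  [new]
{p} --c--> {p,s}  [new]
{r,s,t} --a--> {p,q,r,s,t}  [new]
{r,s,t} --b--> {p,q,r,s,t}  [seen]
{r,s,t} --c--> {p,q,r,s,t}  [seen]
∅ --a--> ∅  [seen]
∅ --b--> ∅  [seen]
∅ --c--> ∅  [seen]
{p,s} --a--> {q,r,s,t}  [new]
{p,s} --b--> {p,r,s,t}  [new]
{p,s} --c--> {p,r,s,t}  [seen]
{p,q,r,s,t} --a--> {p,q,r,s,t}  [seen]
{p,q,r,s,t} --b--> {p,q,r,s,t}  [seen]
{p,q,r,s,t} --c--> {p,q,r,s,t}  [seen]
{q,r,s,t} --a--> {p,q,r,s,t}  [seen]
{q,r,s,t} --b--> {p,q,r,s,t}  [seen]
{q,r,s,t} --c--> {p,q,r,s,t}  [seen]
{p,r,s,t} --a--> {p,q,r,s,t}  [seen]
{p,r,s,t} --b--> {p,q,r,s,t}  [seen]
{p,r,s,t} --c--> {p,q,r,s,t}  [seen]
Reachable DFA states: {p}, {r,s,t}, ∅, {p,s}, {p,q,r,s,t}, {q,r,s,t}, {p,r,s,t}.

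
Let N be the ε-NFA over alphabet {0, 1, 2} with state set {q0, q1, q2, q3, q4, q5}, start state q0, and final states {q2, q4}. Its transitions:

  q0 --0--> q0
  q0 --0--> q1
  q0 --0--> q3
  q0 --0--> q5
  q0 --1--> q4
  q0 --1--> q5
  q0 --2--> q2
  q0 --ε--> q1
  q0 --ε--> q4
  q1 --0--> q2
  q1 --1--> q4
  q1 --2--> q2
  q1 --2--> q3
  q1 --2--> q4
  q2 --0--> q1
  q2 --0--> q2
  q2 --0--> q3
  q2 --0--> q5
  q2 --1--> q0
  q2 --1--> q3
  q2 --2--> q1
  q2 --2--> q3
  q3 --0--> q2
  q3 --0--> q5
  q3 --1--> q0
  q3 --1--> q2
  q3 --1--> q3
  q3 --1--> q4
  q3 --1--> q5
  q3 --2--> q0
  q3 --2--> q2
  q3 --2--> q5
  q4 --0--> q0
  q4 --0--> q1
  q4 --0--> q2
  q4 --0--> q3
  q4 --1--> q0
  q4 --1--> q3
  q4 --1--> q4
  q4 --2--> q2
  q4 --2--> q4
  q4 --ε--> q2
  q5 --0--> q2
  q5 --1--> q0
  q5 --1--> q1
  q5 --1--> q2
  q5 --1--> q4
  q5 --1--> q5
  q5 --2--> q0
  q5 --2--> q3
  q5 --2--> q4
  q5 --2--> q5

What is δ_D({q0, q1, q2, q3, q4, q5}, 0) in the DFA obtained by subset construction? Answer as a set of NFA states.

{q0, q1, q2, q3, q4, q5}

δ(q0,0) = {q0, q1, q3, q5}; δ(q1,0) = {q2}; δ(q2,0) = {q1, q2, q3, q5}; δ(q3,0) = {q2, q5}; δ(q4,0) = {q0, q1, q2, q3}; δ(q5,0) = {q2}.
Union: {q0, q1, q2, q3, q5}.
ε-closure gives {q0, q1, q2, q3, q4, q5}.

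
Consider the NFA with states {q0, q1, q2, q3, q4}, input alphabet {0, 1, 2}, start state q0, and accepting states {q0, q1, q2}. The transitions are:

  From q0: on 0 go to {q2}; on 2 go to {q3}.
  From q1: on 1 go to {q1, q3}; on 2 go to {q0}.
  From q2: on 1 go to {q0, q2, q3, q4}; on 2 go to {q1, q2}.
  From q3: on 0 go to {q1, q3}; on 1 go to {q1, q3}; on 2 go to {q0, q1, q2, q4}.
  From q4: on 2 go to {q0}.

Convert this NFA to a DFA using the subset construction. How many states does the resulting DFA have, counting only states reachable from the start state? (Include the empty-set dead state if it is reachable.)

Start state of the DFA: {q0}.
{q0} --0--> {q2}  [new]
{q0} --1--> ∅  [new]
{q0} --2--> {q3}  [new]
{q2} --0--> ∅  [seen]
{q2} --1--> {q0, q2, q3, q4}  [new]
{q2} --2--> {q1, q2}  [new]
∅ --0--> ∅  [seen]
∅ --1--> ∅  [seen]
∅ --2--> ∅  [seen]
{q3} --0--> {q1, q3}  [new]
{q3} --1--> {q1, q3}  [seen]
{q3} --2--> {q0, q1, q2, q4}  [new]
{q0, q2, q3, q4} --0--> {q1, q2, q3}  [new]
{q0, q2, q3, q4} --1--> {q0, q1, q2, q3, q4}  [new]
{q0, q2, q3, q4} --2--> {q0, q1, q2, q3, q4}  [seen]
{q1, q2} --0--> ∅  [seen]
{q1, q2} --1--> {q0, q1, q2, q3, q4}  [seen]
{q1, q2} --2--> {q0, q1, q2}  [new]
{q1, q3} --0--> {q1, q3}  [seen]
{q1, q3} --1--> {q1, q3}  [seen]
{q1, q3} --2--> {q0, q1, q2, q4}  [seen]
{q0, q1, q2, q4} --0--> {q2}  [seen]
{q0, q1, q2, q4} --1--> {q0, q1, q2, q3, q4}  [seen]
{q0, q1, q2, q4} --2--> {q0, q1, q2, q3}  [new]
{q1, q2, q3} --0--> {q1, q3}  [seen]
{q1, q2, q3} --1--> {q0, q1, q2, q3, q4}  [seen]
{q1, q2, q3} --2--> {q0, q1, q2, q4}  [seen]
{q0, q1, q2, q3, q4} --0--> {q1, q2, q3}  [seen]
{q0, q1, q2, q3, q4} --1--> {q0, q1, q2, q3, q4}  [seen]
{q0, q1, q2, q3, q4} --2--> {q0, q1, q2, q3, q4}  [seen]
{q0, q1, q2} --0--> {q2}  [seen]
{q0, q1, q2} --1--> {q0, q1, q2, q3, q4}  [seen]
{q0, q1, q2} --2--> {q0, q1, q2, q3}  [seen]
{q0, q1, q2, q3} --0--> {q1, q2, q3}  [seen]
{q0, q1, q2, q3} --1--> {q0, q1, q2, q3, q4}  [seen]
{q0, q1, q2, q3} --2--> {q0, q1, q2, q3, q4}  [seen]
Reachable DFA states: {q0}, {q2}, ∅, {q3}, {q0, q2, q3, q4}, {q1, q2}, {q1, q3}, {q0, q1, q2, q4}, {q1, q2, q3}, {q0, q1, q2, q3, q4}, {q0, q1, q2}, {q0, q1, q2, q3}.

12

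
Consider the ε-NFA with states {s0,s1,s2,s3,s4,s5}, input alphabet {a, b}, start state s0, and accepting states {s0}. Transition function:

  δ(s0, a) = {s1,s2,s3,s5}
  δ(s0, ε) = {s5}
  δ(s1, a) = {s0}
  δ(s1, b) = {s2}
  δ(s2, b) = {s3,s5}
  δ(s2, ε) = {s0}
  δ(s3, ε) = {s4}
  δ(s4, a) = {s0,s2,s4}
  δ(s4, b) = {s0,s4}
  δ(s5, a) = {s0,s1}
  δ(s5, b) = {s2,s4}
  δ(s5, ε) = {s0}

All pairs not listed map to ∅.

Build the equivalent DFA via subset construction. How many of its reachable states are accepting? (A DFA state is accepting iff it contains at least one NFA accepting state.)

4

Start state of the DFA: {s0,s5} (ε-closure of the NFA start).
{s0,s5} --a--> {s0,s1,s2,s3,s4,s5}  [new]
{s0,s5} --b--> {s0,s2,s4,s5}  [new]
{s0,s1,s2,s3,s4,s5} --a--> {s0,s1,s2,s3,s4,s5}  [seen]
{s0,s1,s2,s3,s4,s5} --b--> {s0,s2,s3,s4,s5}  [new]
{s0,s2,s4,s5} --a--> {s0,s1,s2,s3,s4,s5}  [seen]
{s0,s2,s4,s5} --b--> {s0,s2,s3,s4,s5}  [seen]
{s0,s2,s3,s4,s5} --a--> {s0,s1,s2,s3,s4,s5}  [seen]
{s0,s2,s3,s4,s5} --b--> {s0,s2,s3,s4,s5}  [seen]
Reachable DFA states: {s0,s5}, {s0,s1,s2,s3,s4,s5}, {s0,s2,s4,s5}, {s0,s2,s3,s4,s5}.
Accepting DFA states (contain an NFA accepting state): {s0,s5}, {s0,s1,s2,s3,s4,s5}, {s0,s2,s4,s5}, {s0,s2,s3,s4,s5}.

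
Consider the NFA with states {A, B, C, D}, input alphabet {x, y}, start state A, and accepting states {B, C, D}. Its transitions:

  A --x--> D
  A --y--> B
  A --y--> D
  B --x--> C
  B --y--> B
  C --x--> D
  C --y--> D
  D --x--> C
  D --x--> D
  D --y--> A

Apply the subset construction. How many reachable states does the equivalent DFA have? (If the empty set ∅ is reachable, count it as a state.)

7

Start state of the DFA: {A}.
{A} --x--> {D}  [new]
{A} --y--> {B, D}  [new]
{D} --x--> {C, D}  [new]
{D} --y--> {A}  [seen]
{B, D} --x--> {C, D}  [seen]
{B, D} --y--> {A, B}  [new]
{C, D} --x--> {C, D}  [seen]
{C, D} --y--> {A, D}  [new]
{A, B} --x--> {C, D}  [seen]
{A, B} --y--> {B, D}  [seen]
{A, D} --x--> {C, D}  [seen]
{A, D} --y--> {A, B, D}  [new]
{A, B, D} --x--> {C, D}  [seen]
{A, B, D} --y--> {A, B, D}  [seen]
Reachable DFA states: {A}, {D}, {B, D}, {C, D}, {A, B}, {A, D}, {A, B, D}.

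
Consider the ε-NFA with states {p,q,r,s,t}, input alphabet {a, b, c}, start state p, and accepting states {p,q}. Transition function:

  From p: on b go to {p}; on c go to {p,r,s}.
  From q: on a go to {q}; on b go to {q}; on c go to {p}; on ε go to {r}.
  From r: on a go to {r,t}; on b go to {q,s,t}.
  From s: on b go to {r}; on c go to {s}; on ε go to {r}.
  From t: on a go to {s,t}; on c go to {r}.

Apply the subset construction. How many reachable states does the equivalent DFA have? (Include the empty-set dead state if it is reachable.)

9

Start state of the DFA: {p} (ε-closure of the NFA start).
{p} --a--> ∅  [new]
{p} --b--> {p}  [seen]
{p} --c--> {p,r,s}  [new]
∅ --a--> ∅  [seen]
∅ --b--> ∅  [seen]
∅ --c--> ∅  [seen]
{p,r,s} --a--> {r,t}  [new]
{p,r,s} --b--> {p,q,r,s,t}  [new]
{p,r,s} --c--> {p,r,s}  [seen]
{r,t} --a--> {r,s,t}  [new]
{r,t} --b--> {q,r,s,t}  [new]
{r,t} --c--> {r}  [new]
{p,q,r,s,t} --a--> {q,r,s,t}  [seen]
{p,q,r,s,t} --b--> {p,q,r,s,t}  [seen]
{p,q,r,s,t} --c--> {p,r,s}  [seen]
{r,s,t} --a--> {r,s,t}  [seen]
{r,s,t} --b--> {q,r,s,t}  [seen]
{r,s,t} --c--> {r,s}  [new]
{q,r,s,t} --a--> {q,r,s,t}  [seen]
{q,r,s,t} --b--> {q,r,s,t}  [seen]
{q,r,s,t} --c--> {p,r,s}  [seen]
{r} --a--> {r,t}  [seen]
{r} --b--> {q,r,s,t}  [seen]
{r} --c--> ∅  [seen]
{r,s} --a--> {r,t}  [seen]
{r,s} --b--> {q,r,s,t}  [seen]
{r,s} --c--> {r,s}  [seen]
Reachable DFA states: {p}, ∅, {p,r,s}, {r,t}, {p,q,r,s,t}, {r,s,t}, {q,r,s,t}, {r}, {r,s}.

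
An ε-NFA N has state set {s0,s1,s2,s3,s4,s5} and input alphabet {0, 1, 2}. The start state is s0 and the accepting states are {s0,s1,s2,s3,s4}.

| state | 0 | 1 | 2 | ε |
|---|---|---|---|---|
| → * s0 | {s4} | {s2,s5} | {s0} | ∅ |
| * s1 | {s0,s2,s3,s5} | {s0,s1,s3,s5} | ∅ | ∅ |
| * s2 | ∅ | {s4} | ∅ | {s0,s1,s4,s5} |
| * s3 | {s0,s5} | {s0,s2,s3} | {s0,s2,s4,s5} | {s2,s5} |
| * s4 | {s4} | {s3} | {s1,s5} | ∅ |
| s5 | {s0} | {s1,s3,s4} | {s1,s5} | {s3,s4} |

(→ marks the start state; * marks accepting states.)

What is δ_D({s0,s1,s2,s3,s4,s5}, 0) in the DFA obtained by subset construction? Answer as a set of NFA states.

{s0,s1,s2,s3,s4,s5}

δ(s0,0) = {s4}; δ(s1,0) = {s0,s2,s3,s5}; δ(s2,0) = ∅; δ(s3,0) = {s0,s5}; δ(s4,0) = {s4}; δ(s5,0) = {s0}.
Union: {s0,s2,s3,s4,s5}.
ε-closure gives {s0,s1,s2,s3,s4,s5}.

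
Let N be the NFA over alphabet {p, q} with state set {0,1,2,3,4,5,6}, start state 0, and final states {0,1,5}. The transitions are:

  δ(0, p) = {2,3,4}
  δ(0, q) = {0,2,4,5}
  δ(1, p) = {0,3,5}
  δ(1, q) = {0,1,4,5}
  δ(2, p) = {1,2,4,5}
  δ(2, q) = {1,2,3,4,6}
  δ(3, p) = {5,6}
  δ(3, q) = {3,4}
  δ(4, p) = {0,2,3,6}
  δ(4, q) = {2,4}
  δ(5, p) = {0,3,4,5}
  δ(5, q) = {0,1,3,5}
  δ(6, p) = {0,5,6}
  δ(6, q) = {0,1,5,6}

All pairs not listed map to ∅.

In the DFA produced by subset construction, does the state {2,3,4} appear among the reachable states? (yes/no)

Start state of the DFA: {0}.
{0} --p--> {2,3,4}  [new]
{0} --q--> {0,2,4,5}  [new]
{2,3,4} --p--> {0,1,2,3,4,5,6}  [new]
{2,3,4} --q--> {1,2,3,4,6}  [new]
{0,2,4,5} --p--> {0,1,2,3,4,5,6}  [seen]
{0,2,4,5} --q--> {0,1,2,3,4,5,6}  [seen]
{0,1,2,3,4,5,6} --p--> {0,1,2,3,4,5,6}  [seen]
{0,1,2,3,4,5,6} --q--> {0,1,2,3,4,5,6}  [seen]
{1,2,3,4,6} --p--> {0,1,2,3,4,5,6}  [seen]
{1,2,3,4,6} --q--> {0,1,2,3,4,5,6}  [seen]
Reachable DFA states: {0}, {2,3,4}, {0,2,4,5}, {0,1,2,3,4,5,6}, {1,2,3,4,6}.
{2,3,4} is among them.

yes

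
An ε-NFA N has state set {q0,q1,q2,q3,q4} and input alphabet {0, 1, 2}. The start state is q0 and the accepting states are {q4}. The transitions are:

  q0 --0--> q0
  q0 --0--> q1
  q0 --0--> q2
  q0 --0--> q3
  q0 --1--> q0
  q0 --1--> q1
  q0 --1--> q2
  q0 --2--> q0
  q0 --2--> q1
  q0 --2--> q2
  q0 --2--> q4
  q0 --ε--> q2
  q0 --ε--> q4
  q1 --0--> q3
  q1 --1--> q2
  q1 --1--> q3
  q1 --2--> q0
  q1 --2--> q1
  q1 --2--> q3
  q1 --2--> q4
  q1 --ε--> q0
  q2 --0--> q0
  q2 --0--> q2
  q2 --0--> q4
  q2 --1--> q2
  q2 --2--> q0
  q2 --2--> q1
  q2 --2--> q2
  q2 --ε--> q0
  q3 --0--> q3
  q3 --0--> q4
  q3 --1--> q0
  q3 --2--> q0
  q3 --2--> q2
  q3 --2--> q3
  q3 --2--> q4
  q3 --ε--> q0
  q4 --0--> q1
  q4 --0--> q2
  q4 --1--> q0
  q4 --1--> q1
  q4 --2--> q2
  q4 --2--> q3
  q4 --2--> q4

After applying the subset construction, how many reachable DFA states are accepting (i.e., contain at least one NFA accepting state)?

Start state of the DFA: {q0,q2,q4} (ε-closure of the NFA start).
{q0,q2,q4} --0--> {q0,q1,q2,q3,q4}  [new]
{q0,q2,q4} --1--> {q0,q1,q2,q4}  [new]
{q0,q2,q4} --2--> {q0,q1,q2,q3,q4}  [seen]
{q0,q1,q2,q3,q4} --0--> {q0,q1,q2,q3,q4}  [seen]
{q0,q1,q2,q3,q4} --1--> {q0,q1,q2,q3,q4}  [seen]
{q0,q1,q2,q3,q4} --2--> {q0,q1,q2,q3,q4}  [seen]
{q0,q1,q2,q4} --0--> {q0,q1,q2,q3,q4}  [seen]
{q0,q1,q2,q4} --1--> {q0,q1,q2,q3,q4}  [seen]
{q0,q1,q2,q4} --2--> {q0,q1,q2,q3,q4}  [seen]
Reachable DFA states: {q0,q2,q4}, {q0,q1,q2,q3,q4}, {q0,q1,q2,q4}.
Accepting DFA states (contain an NFA accepting state): {q0,q2,q4}, {q0,q1,q2,q3,q4}, {q0,q1,q2,q4}.

3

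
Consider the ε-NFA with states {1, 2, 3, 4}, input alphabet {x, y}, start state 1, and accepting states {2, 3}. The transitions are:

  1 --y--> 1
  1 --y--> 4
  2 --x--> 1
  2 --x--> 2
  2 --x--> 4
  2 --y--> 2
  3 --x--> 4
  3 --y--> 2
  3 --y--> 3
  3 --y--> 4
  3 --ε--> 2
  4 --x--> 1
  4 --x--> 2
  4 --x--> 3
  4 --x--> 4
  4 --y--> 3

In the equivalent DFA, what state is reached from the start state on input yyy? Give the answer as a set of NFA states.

Start: {1}.
δ(1,y) = {1, 4}.
Union: {1, 4}.
After y: {1, 4}.
δ(1,y) = {1, 4}; δ(4,y) = {3}.
Union: {1, 3, 4}.
ε-closure gives {1, 2, 3, 4}.
After y: {1, 2, 3, 4}.
δ(1,y) = {1, 4}; δ(2,y) = {2}; δ(3,y) = {2, 3, 4}; δ(4,y) = {3}.
Union: {1, 2, 3, 4}.
After y: {1, 2, 3, 4}.

{1, 2, 3, 4}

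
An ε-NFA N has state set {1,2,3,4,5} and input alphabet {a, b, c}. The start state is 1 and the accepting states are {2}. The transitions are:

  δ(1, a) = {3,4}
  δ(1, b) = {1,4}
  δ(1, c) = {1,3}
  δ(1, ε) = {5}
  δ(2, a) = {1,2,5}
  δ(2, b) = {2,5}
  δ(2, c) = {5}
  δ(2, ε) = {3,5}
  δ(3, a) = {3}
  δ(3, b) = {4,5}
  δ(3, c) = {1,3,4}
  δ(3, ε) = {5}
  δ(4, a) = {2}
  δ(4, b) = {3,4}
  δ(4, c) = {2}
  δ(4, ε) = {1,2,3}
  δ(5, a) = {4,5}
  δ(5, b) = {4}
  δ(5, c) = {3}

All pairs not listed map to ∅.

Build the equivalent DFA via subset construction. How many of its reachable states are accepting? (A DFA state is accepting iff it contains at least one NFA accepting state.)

1

Start state of the DFA: {1,5} (ε-closure of the NFA start).
{1,5} --a--> {1,2,3,4,5}  [new]
{1,5} --b--> {1,2,3,4,5}  [seen]
{1,5} --c--> {1,3,5}  [new]
{1,2,3,4,5} --a--> {1,2,3,4,5}  [seen]
{1,2,3,4,5} --b--> {1,2,3,4,5}  [seen]
{1,2,3,4,5} --c--> {1,2,3,4,5}  [seen]
{1,3,5} --a--> {1,2,3,4,5}  [seen]
{1,3,5} --b--> {1,2,3,4,5}  [seen]
{1,3,5} --c--> {1,2,3,4,5}  [seen]
Reachable DFA states: {1,5}, {1,2,3,4,5}, {1,3,5}.
Accepting DFA states (contain an NFA accepting state): {1,2,3,4,5}.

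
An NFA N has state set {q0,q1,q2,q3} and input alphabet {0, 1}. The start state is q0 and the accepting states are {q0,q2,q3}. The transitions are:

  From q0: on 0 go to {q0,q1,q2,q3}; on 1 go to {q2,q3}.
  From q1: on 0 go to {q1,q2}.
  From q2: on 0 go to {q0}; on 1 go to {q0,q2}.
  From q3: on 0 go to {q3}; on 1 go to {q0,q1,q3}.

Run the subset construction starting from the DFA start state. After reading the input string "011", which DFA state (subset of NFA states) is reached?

{q0,q1,q2,q3}

Start: {q0}.
δ(q0,0) = {q0,q1,q2,q3}.
Union: {q0,q1,q2,q3}.
After 0: {q0,q1,q2,q3}.
δ(q0,1) = {q2,q3}; δ(q1,1) = ∅; δ(q2,1) = {q0,q2}; δ(q3,1) = {q0,q1,q3}.
Union: {q0,q1,q2,q3}.
After 1: {q0,q1,q2,q3}.
δ(q0,1) = {q2,q3}; δ(q1,1) = ∅; δ(q2,1) = {q0,q2}; δ(q3,1) = {q0,q1,q3}.
Union: {q0,q1,q2,q3}.
After 1: {q0,q1,q2,q3}.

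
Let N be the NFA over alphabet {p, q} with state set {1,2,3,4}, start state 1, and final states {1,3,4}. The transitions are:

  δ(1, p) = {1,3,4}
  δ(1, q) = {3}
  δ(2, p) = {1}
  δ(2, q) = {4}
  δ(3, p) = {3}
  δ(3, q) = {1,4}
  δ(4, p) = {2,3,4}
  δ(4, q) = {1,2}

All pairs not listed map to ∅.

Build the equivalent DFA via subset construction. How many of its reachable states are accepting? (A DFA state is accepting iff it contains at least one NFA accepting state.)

Start state of the DFA: {1}.
{1} --p--> {1,3,4}  [new]
{1} --q--> {3}  [new]
{1,3,4} --p--> {1,2,3,4}  [new]
{1,3,4} --q--> {1,2,3,4}  [seen]
{3} --p--> {3}  [seen]
{3} --q--> {1,4}  [new]
{1,2,3,4} --p--> {1,2,3,4}  [seen]
{1,2,3,4} --q--> {1,2,3,4}  [seen]
{1,4} --p--> {1,2,3,4}  [seen]
{1,4} --q--> {1,2,3}  [new]
{1,2,3} --p--> {1,3,4}  [seen]
{1,2,3} --q--> {1,3,4}  [seen]
Reachable DFA states: {1}, {1,3,4}, {3}, {1,2,3,4}, {1,4}, {1,2,3}.
Accepting DFA states (contain an NFA accepting state): {1}, {1,3,4}, {3}, {1,2,3,4}, {1,4}, {1,2,3}.

6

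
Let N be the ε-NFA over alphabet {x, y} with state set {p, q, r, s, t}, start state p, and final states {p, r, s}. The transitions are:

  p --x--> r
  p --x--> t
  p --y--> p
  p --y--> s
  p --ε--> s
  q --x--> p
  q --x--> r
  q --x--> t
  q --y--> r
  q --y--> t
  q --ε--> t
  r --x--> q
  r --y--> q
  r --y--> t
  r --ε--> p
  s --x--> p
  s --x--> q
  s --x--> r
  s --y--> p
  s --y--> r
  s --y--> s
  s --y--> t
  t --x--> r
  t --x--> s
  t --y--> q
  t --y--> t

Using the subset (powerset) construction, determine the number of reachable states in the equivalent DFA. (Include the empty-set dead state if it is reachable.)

Start state of the DFA: {p, s} (ε-closure of the NFA start).
{p, s} --x--> {p, q, r, s, t}  [new]
{p, s} --y--> {p, r, s, t}  [new]
{p, q, r, s, t} --x--> {p, q, r, s, t}  [seen]
{p, q, r, s, t} --y--> {p, q, r, s, t}  [seen]
{p, r, s, t} --x--> {p, q, r, s, t}  [seen]
{p, r, s, t} --y--> {p, q, r, s, t}  [seen]
Reachable DFA states: {p, s}, {p, q, r, s, t}, {p, r, s, t}.

3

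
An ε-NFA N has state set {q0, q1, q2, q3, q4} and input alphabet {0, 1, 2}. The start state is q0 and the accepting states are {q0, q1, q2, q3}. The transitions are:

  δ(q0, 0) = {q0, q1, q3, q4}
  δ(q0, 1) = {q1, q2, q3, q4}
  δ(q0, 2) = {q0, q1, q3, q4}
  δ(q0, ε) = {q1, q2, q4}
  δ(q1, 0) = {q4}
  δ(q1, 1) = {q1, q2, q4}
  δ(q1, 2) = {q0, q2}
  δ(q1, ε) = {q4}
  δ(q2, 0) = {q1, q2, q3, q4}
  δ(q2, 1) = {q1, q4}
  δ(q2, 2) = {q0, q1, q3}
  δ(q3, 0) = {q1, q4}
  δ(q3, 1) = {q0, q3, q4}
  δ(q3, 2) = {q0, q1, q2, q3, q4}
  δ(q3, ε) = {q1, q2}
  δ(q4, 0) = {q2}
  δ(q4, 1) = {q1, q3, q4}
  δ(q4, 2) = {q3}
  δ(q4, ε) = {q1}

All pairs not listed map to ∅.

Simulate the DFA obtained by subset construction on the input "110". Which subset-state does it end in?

{q0, q1, q2, q3, q4}

Start: {q0, q1, q2, q4}.
δ(q0,1) = {q1, q2, q3, q4}; δ(q1,1) = {q1, q2, q4}; δ(q2,1) = {q1, q4}; δ(q4,1) = {q1, q3, q4}.
Union: {q1, q2, q3, q4}.
After 1: {q1, q2, q3, q4}.
δ(q1,1) = {q1, q2, q4}; δ(q2,1) = {q1, q4}; δ(q3,1) = {q0, q3, q4}; δ(q4,1) = {q1, q3, q4}.
Union: {q0, q1, q2, q3, q4}.
After 1: {q0, q1, q2, q3, q4}.
δ(q0,0) = {q0, q1, q3, q4}; δ(q1,0) = {q4}; δ(q2,0) = {q1, q2, q3, q4}; δ(q3,0) = {q1, q4}; δ(q4,0) = {q2}.
Union: {q0, q1, q2, q3, q4}.
After 0: {q0, q1, q2, q3, q4}.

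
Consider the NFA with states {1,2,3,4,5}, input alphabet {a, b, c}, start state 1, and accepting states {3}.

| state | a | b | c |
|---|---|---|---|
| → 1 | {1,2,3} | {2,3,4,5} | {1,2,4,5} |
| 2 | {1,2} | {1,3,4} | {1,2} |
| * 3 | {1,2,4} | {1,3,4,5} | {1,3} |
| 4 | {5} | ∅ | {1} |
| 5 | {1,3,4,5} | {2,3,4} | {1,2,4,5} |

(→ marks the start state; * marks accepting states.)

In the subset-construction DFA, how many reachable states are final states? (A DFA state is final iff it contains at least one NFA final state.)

4

Start state of the DFA: {1}.
{1} --a--> {1,2,3}  [new]
{1} --b--> {2,3,4,5}  [new]
{1} --c--> {1,2,4,5}  [new]
{1,2,3} --a--> {1,2,3,4}  [new]
{1,2,3} --b--> {1,2,3,4,5}  [new]
{1,2,3} --c--> {1,2,3,4,5}  [seen]
{2,3,4,5} --a--> {1,2,3,4,5}  [seen]
{2,3,4,5} --b--> {1,2,3,4,5}  [seen]
{2,3,4,5} --c--> {1,2,3,4,5}  [seen]
{1,2,4,5} --a--> {1,2,3,4,5}  [seen]
{1,2,4,5} --b--> {1,2,3,4,5}  [seen]
{1,2,4,5} --c--> {1,2,4,5}  [seen]
{1,2,3,4} --a--> {1,2,3,4,5}  [seen]
{1,2,3,4} --b--> {1,2,3,4,5}  [seen]
{1,2,3,4} --c--> {1,2,3,4,5}  [seen]
{1,2,3,4,5} --a--> {1,2,3,4,5}  [seen]
{1,2,3,4,5} --b--> {1,2,3,4,5}  [seen]
{1,2,3,4,5} --c--> {1,2,3,4,5}  [seen]
Reachable DFA states: {1}, {1,2,3}, {2,3,4,5}, {1,2,4,5}, {1,2,3,4}, {1,2,3,4,5}.
Accepting DFA states (contain an NFA accepting state): {1,2,3}, {2,3,4,5}, {1,2,3,4}, {1,2,3,4,5}.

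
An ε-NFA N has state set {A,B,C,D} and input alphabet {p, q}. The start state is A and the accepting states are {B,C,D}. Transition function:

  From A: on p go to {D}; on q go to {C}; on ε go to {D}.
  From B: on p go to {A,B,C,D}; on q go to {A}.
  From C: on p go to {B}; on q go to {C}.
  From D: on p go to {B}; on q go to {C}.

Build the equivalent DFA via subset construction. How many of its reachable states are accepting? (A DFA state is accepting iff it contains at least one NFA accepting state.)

Start state of the DFA: {A,D} (ε-closure of the NFA start).
{A,D} --p--> {B,D}  [new]
{A,D} --q--> {C}  [new]
{B,D} --p--> {A,B,C,D}  [new]
{B,D} --q--> {A,C,D}  [new]
{C} --p--> {B}  [new]
{C} --q--> {C}  [seen]
{A,B,C,D} --p--> {A,B,C,D}  [seen]
{A,B,C,D} --q--> {A,C,D}  [seen]
{A,C,D} --p--> {B,D}  [seen]
{A,C,D} --q--> {C}  [seen]
{B} --p--> {A,B,C,D}  [seen]
{B} --q--> {A,D}  [seen]
Reachable DFA states: {A,D}, {B,D}, {C}, {A,B,C,D}, {A,C,D}, {B}.
Accepting DFA states (contain an NFA accepting state): {A,D}, {B,D}, {C}, {A,B,C,D}, {A,C,D}, {B}.

6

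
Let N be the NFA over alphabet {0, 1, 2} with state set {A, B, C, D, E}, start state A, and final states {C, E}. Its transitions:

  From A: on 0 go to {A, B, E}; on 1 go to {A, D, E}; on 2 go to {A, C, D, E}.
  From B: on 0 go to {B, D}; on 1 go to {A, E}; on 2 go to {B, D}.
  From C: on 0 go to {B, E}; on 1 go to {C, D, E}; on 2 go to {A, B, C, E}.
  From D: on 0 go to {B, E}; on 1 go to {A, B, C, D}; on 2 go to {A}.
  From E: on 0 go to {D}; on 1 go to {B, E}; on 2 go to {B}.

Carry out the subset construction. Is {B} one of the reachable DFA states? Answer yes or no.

no

Start state of the DFA: {A}.
{A} --0--> {A, B, E}  [new]
{A} --1--> {A, D, E}  [new]
{A} --2--> {A, C, D, E}  [new]
{A, B, E} --0--> {A, B, D, E}  [new]
{A, B, E} --1--> {A, B, D, E}  [seen]
{A, B, E} --2--> {A, B, C, D, E}  [new]
{A, D, E} --0--> {A, B, D, E}  [seen]
{A, D, E} --1--> {A, B, C, D, E}  [seen]
{A, D, E} --2--> {A, B, C, D, E}  [seen]
{A, C, D, E} --0--> {A, B, D, E}  [seen]
{A, C, D, E} --1--> {A, B, C, D, E}  [seen]
{A, C, D, E} --2--> {A, B, C, D, E}  [seen]
{A, B, D, E} --0--> {A, B, D, E}  [seen]
{A, B, D, E} --1--> {A, B, C, D, E}  [seen]
{A, B, D, E} --2--> {A, B, C, D, E}  [seen]
{A, B, C, D, E} --0--> {A, B, D, E}  [seen]
{A, B, C, D, E} --1--> {A, B, C, D, E}  [seen]
{A, B, C, D, E} --2--> {A, B, C, D, E}  [seen]
Reachable DFA states: {A}, {A, B, E}, {A, D, E}, {A, C, D, E}, {A, B, D, E}, {A, B, C, D, E}.
{B} is not among them.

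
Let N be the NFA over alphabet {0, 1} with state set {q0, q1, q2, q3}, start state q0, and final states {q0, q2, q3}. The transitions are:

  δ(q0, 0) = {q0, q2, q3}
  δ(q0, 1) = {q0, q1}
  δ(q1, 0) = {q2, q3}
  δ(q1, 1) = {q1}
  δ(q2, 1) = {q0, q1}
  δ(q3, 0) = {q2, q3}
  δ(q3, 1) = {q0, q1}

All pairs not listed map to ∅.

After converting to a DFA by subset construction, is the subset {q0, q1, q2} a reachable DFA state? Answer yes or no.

no

Start state of the DFA: {q0}.
{q0} --0--> {q0, q2, q3}  [new]
{q0} --1--> {q0, q1}  [new]
{q0, q2, q3} --0--> {q0, q2, q3}  [seen]
{q0, q2, q3} --1--> {q0, q1}  [seen]
{q0, q1} --0--> {q0, q2, q3}  [seen]
{q0, q1} --1--> {q0, q1}  [seen]
Reachable DFA states: {q0}, {q0, q2, q3}, {q0, q1}.
{q0, q1, q2} is not among them.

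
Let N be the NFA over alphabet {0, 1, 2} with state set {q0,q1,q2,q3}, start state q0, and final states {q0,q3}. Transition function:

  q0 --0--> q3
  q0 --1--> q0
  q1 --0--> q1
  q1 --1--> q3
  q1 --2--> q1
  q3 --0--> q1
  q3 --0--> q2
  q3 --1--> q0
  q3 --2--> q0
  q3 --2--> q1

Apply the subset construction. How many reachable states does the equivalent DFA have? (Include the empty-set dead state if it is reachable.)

9

Start state of the DFA: {q0}.
{q0} --0--> {q3}  [new]
{q0} --1--> {q0}  [seen]
{q0} --2--> ∅  [new]
{q3} --0--> {q1,q2}  [new]
{q3} --1--> {q0}  [seen]
{q3} --2--> {q0,q1}  [new]
∅ --0--> ∅  [seen]
∅ --1--> ∅  [seen]
∅ --2--> ∅  [seen]
{q1,q2} --0--> {q1}  [new]
{q1,q2} --1--> {q3}  [seen]
{q1,q2} --2--> {q1}  [seen]
{q0,q1} --0--> {q1,q3}  [new]
{q0,q1} --1--> {q0,q3}  [new]
{q0,q1} --2--> {q1}  [seen]
{q1} --0--> {q1}  [seen]
{q1} --1--> {q3}  [seen]
{q1} --2--> {q1}  [seen]
{q1,q3} --0--> {q1,q2}  [seen]
{q1,q3} --1--> {q0,q3}  [seen]
{q1,q3} --2--> {q0,q1}  [seen]
{q0,q3} --0--> {q1,q2,q3}  [new]
{q0,q3} --1--> {q0}  [seen]
{q0,q3} --2--> {q0,q1}  [seen]
{q1,q2,q3} --0--> {q1,q2}  [seen]
{q1,q2,q3} --1--> {q0,q3}  [seen]
{q1,q2,q3} --2--> {q0,q1}  [seen]
Reachable DFA states: {q0}, {q3}, ∅, {q1,q2}, {q0,q1}, {q1}, {q1,q3}, {q0,q3}, {q1,q2,q3}.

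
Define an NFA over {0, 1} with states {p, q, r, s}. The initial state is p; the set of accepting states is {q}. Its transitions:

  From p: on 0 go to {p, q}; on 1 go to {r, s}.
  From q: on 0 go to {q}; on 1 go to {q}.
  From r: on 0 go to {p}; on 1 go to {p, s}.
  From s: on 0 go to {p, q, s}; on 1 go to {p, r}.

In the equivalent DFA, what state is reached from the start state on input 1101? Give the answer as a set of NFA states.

{p, q, r, s}

Start: {p}.
δ(p,1) = {r, s}.
Union: {r, s}.
After 1: {r, s}.
δ(r,1) = {p, s}; δ(s,1) = {p, r}.
Union: {p, r, s}.
After 1: {p, r, s}.
δ(p,0) = {p, q}; δ(r,0) = {p}; δ(s,0) = {p, q, s}.
Union: {p, q, s}.
After 0: {p, q, s}.
δ(p,1) = {r, s}; δ(q,1) = {q}; δ(s,1) = {p, r}.
Union: {p, q, r, s}.
After 1: {p, q, r, s}.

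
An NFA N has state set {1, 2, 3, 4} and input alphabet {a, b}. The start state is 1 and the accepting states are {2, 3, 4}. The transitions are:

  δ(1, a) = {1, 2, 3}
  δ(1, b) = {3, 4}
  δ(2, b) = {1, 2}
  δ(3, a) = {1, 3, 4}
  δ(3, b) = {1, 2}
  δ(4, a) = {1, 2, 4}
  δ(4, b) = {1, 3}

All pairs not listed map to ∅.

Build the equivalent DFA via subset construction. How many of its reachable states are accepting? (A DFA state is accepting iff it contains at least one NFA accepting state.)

3

Start state of the DFA: {1}.
{1} --a--> {1, 2, 3}  [new]
{1} --b--> {3, 4}  [new]
{1, 2, 3} --a--> {1, 2, 3, 4}  [new]
{1, 2, 3} --b--> {1, 2, 3, 4}  [seen]
{3, 4} --a--> {1, 2, 3, 4}  [seen]
{3, 4} --b--> {1, 2, 3}  [seen]
{1, 2, 3, 4} --a--> {1, 2, 3, 4}  [seen]
{1, 2, 3, 4} --b--> {1, 2, 3, 4}  [seen]
Reachable DFA states: {1}, {1, 2, 3}, {3, 4}, {1, 2, 3, 4}.
Accepting DFA states (contain an NFA accepting state): {1, 2, 3}, {3, 4}, {1, 2, 3, 4}.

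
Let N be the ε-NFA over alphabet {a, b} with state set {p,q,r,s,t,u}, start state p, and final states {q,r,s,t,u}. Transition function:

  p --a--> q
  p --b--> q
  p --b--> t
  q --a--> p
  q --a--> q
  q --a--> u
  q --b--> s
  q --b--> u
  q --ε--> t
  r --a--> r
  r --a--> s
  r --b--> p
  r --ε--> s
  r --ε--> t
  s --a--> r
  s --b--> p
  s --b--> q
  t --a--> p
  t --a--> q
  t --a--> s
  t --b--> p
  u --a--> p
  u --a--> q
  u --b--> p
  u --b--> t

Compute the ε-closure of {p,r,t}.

Begin with {p,r,t}.
r →ε {s,t}; add s.
ε-closure = {p,r,s,t}.

{p,r,s,t}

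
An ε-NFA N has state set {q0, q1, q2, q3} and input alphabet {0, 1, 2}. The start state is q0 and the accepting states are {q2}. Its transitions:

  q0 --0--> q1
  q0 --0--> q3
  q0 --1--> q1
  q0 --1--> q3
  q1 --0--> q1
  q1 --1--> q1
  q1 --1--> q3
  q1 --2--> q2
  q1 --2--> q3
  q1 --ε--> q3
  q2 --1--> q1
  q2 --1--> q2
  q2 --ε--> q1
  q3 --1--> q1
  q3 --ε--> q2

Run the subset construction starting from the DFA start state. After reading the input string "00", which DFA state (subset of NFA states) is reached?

Start: {q0}.
δ(q0,0) = {q1, q3}.
Union: {q1, q3}.
ε-closure gives {q1, q2, q3}.
After 0: {q1, q2, q3}.
δ(q1,0) = {q1}; δ(q2,0) = ∅; δ(q3,0) = ∅.
Union: {q1}.
ε-closure gives {q1, q2, q3}.
After 0: {q1, q2, q3}.

{q1, q2, q3}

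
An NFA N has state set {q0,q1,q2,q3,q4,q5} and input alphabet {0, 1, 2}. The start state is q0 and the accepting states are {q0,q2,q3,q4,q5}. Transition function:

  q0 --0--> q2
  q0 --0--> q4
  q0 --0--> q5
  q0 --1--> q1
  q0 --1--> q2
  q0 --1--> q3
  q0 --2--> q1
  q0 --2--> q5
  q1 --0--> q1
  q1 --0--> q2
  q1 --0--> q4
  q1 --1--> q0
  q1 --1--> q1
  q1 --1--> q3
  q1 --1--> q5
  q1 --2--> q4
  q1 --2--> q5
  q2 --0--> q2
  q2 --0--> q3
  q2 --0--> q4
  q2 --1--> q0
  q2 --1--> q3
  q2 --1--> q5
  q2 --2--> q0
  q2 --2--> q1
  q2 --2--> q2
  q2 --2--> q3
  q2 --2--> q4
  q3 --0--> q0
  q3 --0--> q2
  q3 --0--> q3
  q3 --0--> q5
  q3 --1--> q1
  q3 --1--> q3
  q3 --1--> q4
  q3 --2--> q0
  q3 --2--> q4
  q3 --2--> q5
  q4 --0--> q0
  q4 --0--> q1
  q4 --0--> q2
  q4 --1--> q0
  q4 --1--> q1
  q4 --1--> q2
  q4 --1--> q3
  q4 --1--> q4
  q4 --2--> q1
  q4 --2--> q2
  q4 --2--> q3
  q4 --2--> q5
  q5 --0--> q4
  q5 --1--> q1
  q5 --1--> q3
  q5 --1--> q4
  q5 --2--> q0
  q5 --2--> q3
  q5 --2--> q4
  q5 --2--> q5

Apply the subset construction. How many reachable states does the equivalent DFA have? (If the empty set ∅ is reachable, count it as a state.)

Start state of the DFA: {q0}.
{q0} --0--> {q2,q4,q5}  [new]
{q0} --1--> {q1,q2,q3}  [new]
{q0} --2--> {q1,q5}  [new]
{q2,q4,q5} --0--> {q0,q1,q2,q3,q4}  [new]
{q2,q4,q5} --1--> {q0,q1,q2,q3,q4,q5}  [new]
{q2,q4,q5} --2--> {q0,q1,q2,q3,q4,q5}  [seen]
{q1,q2,q3} --0--> {q0,q1,q2,q3,q4,q5}  [seen]
{q1,q2,q3} --1--> {q0,q1,q3,q4,q5}  [new]
{q1,q2,q3} --2--> {q0,q1,q2,q3,q4,q5}  [seen]
{q1,q5} --0--> {q1,q2,q4}  [new]
{q1,q5} --1--> {q0,q1,q3,q4,q5}  [seen]
{q1,q5} --2--> {q0,q3,q4,q5}  [new]
{q0,q1,q2,q3,q4} --0--> {q0,q1,q2,q3,q4,q5}  [seen]
{q0,q1,q2,q3,q4} --1--> {q0,q1,q2,q3,q4,q5}  [seen]
{q0,q1,q2,q3,q4} --2--> {q0,q1,q2,q3,q4,q5}  [seen]
{q0,q1,q2,q3,q4,q5} --0--> {q0,q1,q2,q3,q4,q5}  [seen]
{q0,q1,q2,q3,q4,q5} --1--> {q0,q1,q2,q3,q4,q5}  [seen]
{q0,q1,q2,q3,q4,q5} --2--> {q0,q1,q2,q3,q4,q5}  [seen]
{q0,q1,q3,q4,q5} --0--> {q0,q1,q2,q3,q4,q5}  [seen]
{q0,q1,q3,q4,q5} --1--> {q0,q1,q2,q3,q4,q5}  [seen]
{q0,q1,q3,q4,q5} --2--> {q0,q1,q2,q3,q4,q5}  [seen]
{q1,q2,q4} --0--> {q0,q1,q2,q3,q4}  [seen]
{q1,q2,q4} --1--> {q0,q1,q2,q3,q4,q5}  [seen]
{q1,q2,q4} --2--> {q0,q1,q2,q3,q4,q5}  [seen]
{q0,q3,q4,q5} --0--> {q0,q1,q2,q3,q4,q5}  [seen]
{q0,q3,q4,q5} --1--> {q0,q1,q2,q3,q4}  [seen]
{q0,q3,q4,q5} --2--> {q0,q1,q2,q3,q4,q5}  [seen]
Reachable DFA states: {q0}, {q2,q4,q5}, {q1,q2,q3}, {q1,q5}, {q0,q1,q2,q3,q4}, {q0,q1,q2,q3,q4,q5}, {q0,q1,q3,q4,q5}, {q1,q2,q4}, {q0,q3,q4,q5}.

9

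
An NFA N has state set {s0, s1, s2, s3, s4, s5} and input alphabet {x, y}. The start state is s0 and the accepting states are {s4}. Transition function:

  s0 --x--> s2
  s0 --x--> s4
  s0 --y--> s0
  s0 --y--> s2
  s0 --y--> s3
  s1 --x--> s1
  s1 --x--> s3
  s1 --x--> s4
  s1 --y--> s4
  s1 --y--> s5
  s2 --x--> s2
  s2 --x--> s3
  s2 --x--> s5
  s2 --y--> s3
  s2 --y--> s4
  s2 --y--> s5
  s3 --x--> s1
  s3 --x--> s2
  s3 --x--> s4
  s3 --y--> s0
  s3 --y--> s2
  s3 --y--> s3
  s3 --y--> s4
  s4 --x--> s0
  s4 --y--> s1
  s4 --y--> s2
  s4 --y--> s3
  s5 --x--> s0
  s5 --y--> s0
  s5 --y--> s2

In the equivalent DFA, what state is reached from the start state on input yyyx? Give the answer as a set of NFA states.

{s0, s1, s2, s3, s4, s5}

Start: {s0}.
δ(s0,y) = {s0, s2, s3}.
Union: {s0, s2, s3}.
After y: {s0, s2, s3}.
δ(s0,y) = {s0, s2, s3}; δ(s2,y) = {s3, s4, s5}; δ(s3,y) = {s0, s2, s3, s4}.
Union: {s0, s2, s3, s4, s5}.
After y: {s0, s2, s3, s4, s5}.
δ(s0,y) = {s0, s2, s3}; δ(s2,y) = {s3, s4, s5}; δ(s3,y) = {s0, s2, s3, s4}; δ(s4,y) = {s1, s2, s3}; δ(s5,y) = {s0, s2}.
Union: {s0, s1, s2, s3, s4, s5}.
After y: {s0, s1, s2, s3, s4, s5}.
δ(s0,x) = {s2, s4}; δ(s1,x) = {s1, s3, s4}; δ(s2,x) = {s2, s3, s5}; δ(s3,x) = {s1, s2, s4}; δ(s4,x) = {s0}; δ(s5,x) = {s0}.
Union: {s0, s1, s2, s3, s4, s5}.
After x: {s0, s1, s2, s3, s4, s5}.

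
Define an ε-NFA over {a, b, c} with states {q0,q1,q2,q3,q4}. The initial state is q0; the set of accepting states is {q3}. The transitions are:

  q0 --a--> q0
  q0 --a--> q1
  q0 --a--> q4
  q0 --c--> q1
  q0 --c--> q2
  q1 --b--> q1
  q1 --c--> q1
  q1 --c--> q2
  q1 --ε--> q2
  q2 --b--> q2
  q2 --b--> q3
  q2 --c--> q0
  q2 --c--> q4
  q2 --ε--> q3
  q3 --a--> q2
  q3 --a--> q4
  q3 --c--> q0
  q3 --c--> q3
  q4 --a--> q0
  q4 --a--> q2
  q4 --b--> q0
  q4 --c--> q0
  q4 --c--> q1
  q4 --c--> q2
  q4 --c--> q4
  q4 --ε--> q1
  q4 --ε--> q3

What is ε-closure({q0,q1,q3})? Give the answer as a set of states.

Begin with {q0,q1,q3}.
q1 →ε {q2}; add q2.
ε-closure = {q0,q1,q2,q3}.

{q0,q1,q2,q3}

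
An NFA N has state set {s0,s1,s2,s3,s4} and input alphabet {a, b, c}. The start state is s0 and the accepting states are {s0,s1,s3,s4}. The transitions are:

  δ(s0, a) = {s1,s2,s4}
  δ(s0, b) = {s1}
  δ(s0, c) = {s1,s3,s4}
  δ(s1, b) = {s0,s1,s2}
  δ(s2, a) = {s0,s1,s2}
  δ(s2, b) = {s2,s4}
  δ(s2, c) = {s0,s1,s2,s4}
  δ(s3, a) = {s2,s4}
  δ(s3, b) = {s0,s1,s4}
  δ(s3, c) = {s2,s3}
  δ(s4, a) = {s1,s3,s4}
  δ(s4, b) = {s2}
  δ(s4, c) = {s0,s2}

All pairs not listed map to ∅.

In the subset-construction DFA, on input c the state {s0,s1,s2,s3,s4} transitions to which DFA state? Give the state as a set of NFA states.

δ(s0,c) = {s1,s3,s4}; δ(s1,c) = ∅; δ(s2,c) = {s0,s1,s2,s4}; δ(s3,c) = {s2,s3}; δ(s4,c) = {s0,s2}.
Union: {s0,s1,s2,s3,s4}.

{s0,s1,s2,s3,s4}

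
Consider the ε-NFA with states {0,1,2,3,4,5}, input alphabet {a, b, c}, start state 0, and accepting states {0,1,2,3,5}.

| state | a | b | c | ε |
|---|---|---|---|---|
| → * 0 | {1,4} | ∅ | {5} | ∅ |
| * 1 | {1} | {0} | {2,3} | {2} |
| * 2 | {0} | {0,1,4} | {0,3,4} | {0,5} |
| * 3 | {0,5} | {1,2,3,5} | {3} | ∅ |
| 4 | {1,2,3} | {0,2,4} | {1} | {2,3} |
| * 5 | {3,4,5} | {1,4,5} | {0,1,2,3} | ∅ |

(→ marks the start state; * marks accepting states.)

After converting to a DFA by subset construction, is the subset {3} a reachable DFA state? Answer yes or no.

Start state of the DFA: {0} (ε-closure of the NFA start).
{0} --a--> {0,1,2,3,4,5}  [new]
{0} --b--> ∅  [new]
{0} --c--> {5}  [new]
{0,1,2,3,4,5} --a--> {0,1,2,3,4,5}  [seen]
{0,1,2,3,4,5} --b--> {0,1,2,3,4,5}  [seen]
{0,1,2,3,4,5} --c--> {0,1,2,3,4,5}  [seen]
∅ --a--> ∅  [seen]
∅ --b--> ∅  [seen]
∅ --c--> ∅  [seen]
{5} --a--> {0,2,3,4,5}  [new]
{5} --b--> {0,1,2,3,4,5}  [seen]
{5} --c--> {0,1,2,3,5}  [new]
{0,2,3,4,5} --a--> {0,1,2,3,4,5}  [seen]
{0,2,3,4,5} --b--> {0,1,2,3,4,5}  [seen]
{0,2,3,4,5} --c--> {0,1,2,3,4,5}  [seen]
{0,1,2,3,5} --a--> {0,1,2,3,4,5}  [seen]
{0,1,2,3,5} --b--> {0,1,2,3,4,5}  [seen]
{0,1,2,3,5} --c--> {0,1,2,3,4,5}  [seen]
Reachable DFA states: {0}, {0,1,2,3,4,5}, ∅, {5}, {0,2,3,4,5}, {0,1,2,3,5}.
{3} is not among them.

no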